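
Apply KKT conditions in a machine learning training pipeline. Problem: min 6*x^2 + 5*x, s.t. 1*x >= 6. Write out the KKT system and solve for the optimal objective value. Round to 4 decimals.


Step 1: Try lambda = 0 (constraint inactive).
x_unc = -5/(2*6) = -0.4167
Check: 1*-0.4167 = -0.4167 < 6 -- violated!
Step 2: Constraint must be active: 1*x = 6
x* = 6/1 = 6.0
lambda = (2*6*6.0 + 5)/1 = 77.0
Step 3: Compute optimal value.
f(x*) = 6*6.0^2 + 5*6.0 = 246.0


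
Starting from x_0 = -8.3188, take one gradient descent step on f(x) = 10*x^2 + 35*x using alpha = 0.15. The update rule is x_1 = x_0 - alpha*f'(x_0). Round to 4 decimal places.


We compute the gradient at x_0 and apply the update.
f'(x) = 20*x + 35
f'(-8.3188) = 20*-8.3188 + 35 = -131.376
x_1 = -8.3188 - 0.15*-131.376 = 11.3876


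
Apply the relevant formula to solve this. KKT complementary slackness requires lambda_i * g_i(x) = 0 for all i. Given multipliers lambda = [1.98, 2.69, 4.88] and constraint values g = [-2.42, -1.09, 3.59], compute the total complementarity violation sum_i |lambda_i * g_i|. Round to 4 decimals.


KKT complementary slackness check:
lambda_1 * g_1 = 1.98 * -2.42 = -4.7916
lambda_2 * g_2 = 2.69 * -1.09 = -2.9321
lambda_3 * g_3 = 4.88 * 3.59 = 17.5192
Total violation = 4.7916 + 2.9321 + 17.5192 = 25.2429


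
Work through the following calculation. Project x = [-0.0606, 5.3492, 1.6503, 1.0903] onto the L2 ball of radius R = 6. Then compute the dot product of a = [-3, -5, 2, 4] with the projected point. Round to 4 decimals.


Step 1: Compute ||x|| (intermediates to 6 decimals).
||x|| = sqrt((-0.0606)^2 + 5.3492^2 + 1.6503^2 + 1.0903^2) = 5.703495
Step 2: Project.
Since ||x|| <= R, proj = x (no scaling needed).
proj(x) = [-0.0606, 5.3492, 1.6503, 1.0903]
Step 3: Dot product.
a^T * proj(x) = -3*(-0.0606) - 5*5.3492 + 2*1.6503 + 4*1.0903 = -18.9024


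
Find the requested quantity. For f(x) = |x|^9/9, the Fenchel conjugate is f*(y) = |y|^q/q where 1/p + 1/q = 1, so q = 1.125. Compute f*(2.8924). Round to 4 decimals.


The conjugate exponent q satisfies 1/p + 1/q = 1.
p = 9, so q = 9/(9 - 1) = 1.125
|y|^q = 2.8924^1.125 = 3.3031
f*(2.8924) = 3.3031 / 1.125 = 2.936


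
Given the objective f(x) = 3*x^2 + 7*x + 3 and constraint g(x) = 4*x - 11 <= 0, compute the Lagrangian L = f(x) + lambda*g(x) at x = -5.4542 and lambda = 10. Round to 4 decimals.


Step 1: Evaluate f(x).
f(-5.4542) = 3*(-5.4542)^2 + 7*(-5.4542) + 3 = 54.0655
Step 2: Evaluate g(x).
g(-5.4542) = 4*-5.4542 - 11 = -32.8168
Step 3: Compute Lagrangian.
L = 54.0655 + 10*-32.8168 = -274.1025


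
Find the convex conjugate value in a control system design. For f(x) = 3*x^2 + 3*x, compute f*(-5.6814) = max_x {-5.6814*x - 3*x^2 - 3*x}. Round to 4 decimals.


f*(y) = sup_x {y*x - a*x^2 - b*x} = sup_x {(y-b)*x - a*x^2}
FOC: (y - b) - 2a*x = 0 => x* = (y - b)/(2a)
x* = (-5.6814 - 3)/(2*3) = -1.4469
f*(-5.6814) = (y-b)^2/(4a) = (-5.6814 - 3)^2/(4*3)
= 75.3667/12 = 6.2806


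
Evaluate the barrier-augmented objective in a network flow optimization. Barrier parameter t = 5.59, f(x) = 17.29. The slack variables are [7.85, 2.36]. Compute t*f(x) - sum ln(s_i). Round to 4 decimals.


Step 1: Compute log-barrier.
ln values: [2.0605, 0.8587]
phi = -(2.0605 + 0.8587) = -2.9192
Step 2: Compute augmented objective.
t*f(x) = 5.59*17.29 = 96.6511
Total = 96.6511 - 2.9192 = 93.7319


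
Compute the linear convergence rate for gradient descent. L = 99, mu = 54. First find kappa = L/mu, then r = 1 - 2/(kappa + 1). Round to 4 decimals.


Step 1: Compute the condition number.
kappa = L/mu = 99/54 = 1.8333
Step 2: Compute the convergence rate.
r = 1 - 2/(kappa + 1) = 1 - 2*mu/(L + mu) = (L - mu)/(L + mu) = 45/153 = 0.2941


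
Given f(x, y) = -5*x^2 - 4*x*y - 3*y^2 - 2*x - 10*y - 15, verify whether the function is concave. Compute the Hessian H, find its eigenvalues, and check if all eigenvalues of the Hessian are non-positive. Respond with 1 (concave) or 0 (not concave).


The Hessian of f(x,y) = -5*x^2 - 4*x*y - 3*y^2 - 2*x - 10*y - 15 is:
H = [[-10, -4], [-4, -6]]
Trace = -10 - 6 = -16
Determinant = -10*-6 - (-4)^2 = 44
Discriminant = (-16)^2 - 4*44 = 80.0
Eigenvalues: lambda_1 = -12.4721, lambda_2 = -3.5279
The function is concave.

1


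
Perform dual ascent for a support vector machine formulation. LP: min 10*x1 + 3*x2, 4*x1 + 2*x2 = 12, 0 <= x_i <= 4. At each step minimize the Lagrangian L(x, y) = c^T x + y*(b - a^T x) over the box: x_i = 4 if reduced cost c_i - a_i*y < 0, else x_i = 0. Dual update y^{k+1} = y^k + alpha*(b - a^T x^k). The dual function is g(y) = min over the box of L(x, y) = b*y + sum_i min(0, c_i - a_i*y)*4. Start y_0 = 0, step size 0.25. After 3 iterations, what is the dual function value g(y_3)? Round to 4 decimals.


Dual ascent for LP: min 10*x1 + 3*x2, 4*x1 + 2*x2 = 12, 0 <= x_i <= 4
Step 1: y^k = 0.0, reduced costs: (10.0, 3.0)
  x^k = (0.0, 0.0), subgradient = b - a^T x = 12.0
  y^{k+1} = 0.0 + 0.25*12.0 = 3.0
Step 2: y^k = 3.0, reduced costs: (-2.0, -3.0)
  x^k = (4.0, 4.0), subgradient = b - a^T x = -12.0
  y^{k+1} = 3.0 + 0.25*-12.0 = 0.0
Step 3: y^k = 0.0, reduced costs: (10.0, 3.0)
  x^k = (0.0, 0.0), subgradient = b - a^T x = 12.0
  y^{k+1} = 0.0 + 0.25*12.0 = 3.0
Dual objective at y_3 = 3.0: reduced costs (-2.0, -3.0), box minimizer x = (4.0, 4.0)
g(y_3) = b*y + (c1 - a1*y)*x1 + (c2 - a2*y)*x2 = 12*3.0 + (-2.0)*4.0 + (-3.0)*4.0 = 36.0 - 8.0 - 12.0 = 16.0


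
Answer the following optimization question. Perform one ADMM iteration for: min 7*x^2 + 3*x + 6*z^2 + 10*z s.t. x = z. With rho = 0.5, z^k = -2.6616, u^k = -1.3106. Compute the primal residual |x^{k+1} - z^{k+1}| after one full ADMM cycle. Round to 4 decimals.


ADMM iteration with rho = 0.5, z^k = -2.6616, u^k = -1.3106
Step 1: x-update.
Minimize 7*x^2 + 3*x + (0.5/2)*(x + 2.6616 - 1.3106)^2
FOC: (2*7 + 0.5)*x = -3 + 0.5*(-2.6616 + 1.3106)
x^{k+1} = -0.2535
Step 2: z-update.
Minimize 6*z^2 + 10*z + (0.5/2)*(-0.2535 - z - 1.3106)^2
FOC: (2*6 + 0.5)*z = -10 + 0.5*(-0.2535 - 1.3106)
z^{k+1} = -0.8626
Step 3: u-update.
u^{k+1} = -1.3106 - 0.2535 + 0.8626 = -0.7015
Step 4: Primal residual = |-0.2535 + 0.8626| = 0.6091


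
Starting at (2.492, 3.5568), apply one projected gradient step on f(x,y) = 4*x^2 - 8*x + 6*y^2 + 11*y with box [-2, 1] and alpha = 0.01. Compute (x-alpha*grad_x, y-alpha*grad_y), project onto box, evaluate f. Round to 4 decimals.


Step 1: Compute gradient at (2.492, 3.5568).
grad_x = 2*4*2.492 - 8 = 11.936
grad_y = 2*6*3.5568 + 11 = 53.6816
Step 2: Gradient step.
x_raw = 2.492 - 0.01*11.936 = 2.3726
y_raw = 3.5568 - 0.01*53.6816 = 3.02
Step 3: Project onto [-2, 1].
x_proj = clip(2.3726) = 1.0
y_proj = clip(3.02) = 1.0
Step 4: Evaluate f.
f(1.0, 1.0) = 13.0


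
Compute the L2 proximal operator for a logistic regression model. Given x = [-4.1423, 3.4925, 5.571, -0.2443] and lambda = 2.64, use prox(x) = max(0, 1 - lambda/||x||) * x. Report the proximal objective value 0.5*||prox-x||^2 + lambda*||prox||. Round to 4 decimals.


Step 1: Compute ||x||.
||x|| = 7.7751
Step 2: Compute scaling factor.
scale = max(0, 1 - 2.64/7.7751) = 0.6605
Step 3: prox(x) = [-2.7358, 2.3066, 3.6794, -0.1613]
||prox(x)|| = 5.1351
Step 4: Proximal objective.
0.5*||prox-x||^2 = 3.4848
lambda*||prox|| = 13.5567
Total = 17.0414


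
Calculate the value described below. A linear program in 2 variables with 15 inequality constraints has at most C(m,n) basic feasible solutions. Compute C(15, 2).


Each vertex corresponds to some choice of n active constraints out of m, so the number of vertices is at most C(m, n) = m! / (n!(m-n)!).
m = 15, n = 2
Numerator: 15 * 14
Denominator: 2! = 2
C(15, 2) = 105


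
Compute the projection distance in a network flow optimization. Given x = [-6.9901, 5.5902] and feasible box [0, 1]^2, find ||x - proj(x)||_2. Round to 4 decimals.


Project each component onto [0, 1].
clip(-6.9901) = 0.0, clip(5.5902) = 1.0
Projection = [0.0, 1.0]
Squared diffs: [48.8615, 21.0699]
Distance = sqrt(69.9314) = 8.3625


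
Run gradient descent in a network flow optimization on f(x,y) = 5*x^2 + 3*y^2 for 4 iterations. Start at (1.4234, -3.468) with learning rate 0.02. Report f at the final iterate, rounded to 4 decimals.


Gradient descent on f(x,y) = 5*x^2 + 3*y^2.
Starting point: (1.4234, -3.468), alpha = 0.02
Step 1: grad_x = 2*5*1.4234 = 14.234, grad_y = 2*3*-3.468 = -20.808
  x_1 = 1.4234 - 0.02*14.234 = 1.1387
  y_1 = -3.468 - 0.02*-20.808 = -3.0518
Step 2: grad_x = 2*5*1.1387 = 11.3872, grad_y = 2*3*-3.0518 = -18.311
  x_2 = 1.1387 - 0.02*11.3872 = 0.911
  y_2 = -3.0518 - 0.02*-18.311 = -2.6856
Step 3: grad_x = 2*5*0.911 = 9.1098, grad_y = 2*3*-2.6856 = -16.1137
  x_3 = 0.911 - 0.02*9.1098 = 0.7288
  y_3 = -2.6856 - 0.02*-16.1137 = -2.3633
Step 4: grad_x = 2*5*0.7288 = 7.2878, grad_y = 2*3*-2.3633 = -14.1801
  x_4 = 0.7288 - 0.02*7.2878 = 0.583
  y_4 = -2.3633 - 0.02*-14.1801 = -2.0797
f(0.583, -2.0797) = 5*0.583^2 + 3*(-2.0797)^2 = 14.6756


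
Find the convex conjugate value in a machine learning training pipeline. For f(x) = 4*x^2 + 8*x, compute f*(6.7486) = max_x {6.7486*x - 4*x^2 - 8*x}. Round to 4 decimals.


f*(y) = sup_x {y*x - a*x^2 - b*x} = sup_x {(y-b)*x - a*x^2}
FOC: (y - b) - 2a*x = 0 => x* = (y - b)/(2a)
x* = (6.7486 - 8)/(2*4) = -0.1564
f*(6.7486) = (y-b)^2/(4a) = (6.7486 - 8)^2/(4*4)
= 1.566/16 = 0.0979


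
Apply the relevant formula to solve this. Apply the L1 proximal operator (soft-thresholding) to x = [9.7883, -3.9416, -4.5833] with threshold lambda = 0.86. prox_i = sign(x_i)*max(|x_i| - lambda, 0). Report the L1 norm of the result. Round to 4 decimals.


Soft-thresholding with lambda = 0.86:
prox(9.7883) = sign(9.7883)*max(|9.7883| - 0.86, 0) = 8.9283
prox(-3.9416) = sign(-3.9416)*max(|-3.9416| - 0.86, 0) = -3.0816
prox(-4.5833) = sign(-4.5833)*max(|-4.5833| - 0.86, 0) = -3.7233
prox(x) = [8.9283, -3.0816, -3.7233]
||prox(x)||_1 = 8.9283 + 3.0816 + 3.7233 = 15.7332


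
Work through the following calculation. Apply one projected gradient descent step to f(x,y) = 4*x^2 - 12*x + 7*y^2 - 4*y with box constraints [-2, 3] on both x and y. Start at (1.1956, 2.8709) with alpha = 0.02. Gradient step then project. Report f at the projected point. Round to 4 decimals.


Step 1: Compute gradient at (1.1956, 2.8709).
grad_x = 2*4*1.1956 - 12 = -2.4352
grad_y = 2*7*2.8709 - 4 = 36.1926
Step 2: Gradient step.
x_raw = 1.1956 - 0.02*-2.4352 = 1.2443
y_raw = 2.8709 - 0.02*36.1926 = 2.147
Step 3: Project onto [-2, 3].
x_proj = clip(1.2443) = 1.2443
y_proj = clip(2.147) = 2.147
Step 4: Evaluate f.
f(1.2443, 2.147) = 14.942


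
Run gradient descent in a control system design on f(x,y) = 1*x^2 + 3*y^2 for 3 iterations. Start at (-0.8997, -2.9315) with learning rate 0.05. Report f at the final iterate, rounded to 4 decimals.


Gradient descent on f(x,y) = 1*x^2 + 3*y^2.
Starting point: (-0.8997, -2.9315), alpha = 0.05
Step 1: grad_x = 2*1*-0.8997 = -1.7994, grad_y = 2*3*-2.9315 = -17.589
  x_1 = -0.8997 - 0.05*-1.7994 = -0.8097
  y_1 = -2.9315 - 0.05*-17.589 = -2.0521
Step 2: grad_x = 2*1*-0.8097 = -1.6195, grad_y = 2*3*-2.0521 = -12.3123
  x_2 = -0.8097 - 0.05*-1.6195 = -0.7288
  y_2 = -2.0521 - 0.05*-12.3123 = -1.4364
Step 3: grad_x = 2*1*-0.7288 = -1.4575, grad_y = 2*3*-1.4364 = -8.6186
  x_3 = -0.7288 - 0.05*-1.4575 = -0.6559
  y_3 = -1.4364 - 0.05*-8.6186 = -1.0055
f(-0.6559, -1.0055) = 1*(-0.6559)^2 + 3*(-1.0055)^2 = 3.4633


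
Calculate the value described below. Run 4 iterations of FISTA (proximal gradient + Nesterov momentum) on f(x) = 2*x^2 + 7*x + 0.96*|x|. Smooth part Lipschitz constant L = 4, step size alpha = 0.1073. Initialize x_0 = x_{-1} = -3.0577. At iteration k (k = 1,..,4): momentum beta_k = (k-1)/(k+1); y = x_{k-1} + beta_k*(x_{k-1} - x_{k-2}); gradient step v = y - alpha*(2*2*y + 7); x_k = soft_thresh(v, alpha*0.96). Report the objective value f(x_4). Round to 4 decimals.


FISTA on f(x) = 2*x^2 + 7*x + 0.96*|x|
L = 4, alpha = 0.1073
Iteration 1: beta = 0.0, y = -3.0577 + 0.0*(-3.0577 + 3.0577) = -3.0577
  grad(y) = -5.2308, v = y - alpha*grad = -2.4964
  prox(v) = soft_thresh(-2.4964, 0.103) = -2.3934
Iteration 2: beta = 0.3333, y = -2.3934 + 0.3333*(-2.3934 + 3.0577) = -2.172
  grad(y) = -1.688, v = y - alpha*grad = -1.9909
  prox(v) = soft_thresh(-1.9909, 0.103) = -1.8879
Iteration 3: beta = 0.5, y = -1.8879 + 0.5*(-1.8879 + 2.3934) = -1.6351
  grad(y) = 0.4596, v = y - alpha*grad = -1.6844
  prox(v) = soft_thresh(-1.6844, 0.103) = -1.5814
Iteration 4: beta = 0.6, y = -1.5814 + 0.6*(-1.5814 + 1.8879) = -1.3975
  grad(y) = 1.4099, v = y - alpha*grad = -1.5488
  prox(v) = soft_thresh(-1.5488, 0.103) = -1.4458
f(x_4) = 2*(-1.4458)^2 + 7*(-1.4458) + 0.96*|-1.4458| = -4.552


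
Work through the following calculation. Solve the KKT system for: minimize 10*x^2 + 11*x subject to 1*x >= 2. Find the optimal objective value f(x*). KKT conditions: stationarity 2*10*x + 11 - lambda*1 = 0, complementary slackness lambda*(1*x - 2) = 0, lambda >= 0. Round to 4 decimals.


Step 1: Try lambda = 0 (constraint inactive).
x_unc = -11/(2*10) = -0.55
Check: 1*-0.55 = -0.55 < 2 -- violated!
Step 2: Constraint must be active: 1*x = 2
x* = 2/1 = 2.0
lambda = (2*10*2.0 + 11)/1 = 51.0
Step 3: Compute optimal value.
f(x*) = 10*2.0^2 + 11*2.0 = 62.0


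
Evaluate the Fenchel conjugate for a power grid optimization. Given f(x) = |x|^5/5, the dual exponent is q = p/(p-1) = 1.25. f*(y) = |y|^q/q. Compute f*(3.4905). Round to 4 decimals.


The conjugate exponent q satisfies 1/p + 1/q = 1.
p = 5, so q = 5/(5 - 1) = 1.25
|y|^q = 3.4905^1.25 = 4.771
f*(3.4905) = 4.771 / 1.25 = 3.8168


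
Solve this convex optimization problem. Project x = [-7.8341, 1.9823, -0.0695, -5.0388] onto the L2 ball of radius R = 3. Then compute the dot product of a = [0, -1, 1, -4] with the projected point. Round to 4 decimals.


Step 1: Compute ||x|| (intermediates to 6 decimals).
||x|| = sqrt((-7.8341)^2 + 1.9823^2 + (-0.0695)^2 + (-5.0388)^2) = 9.523496
Step 2: Project.
Since ||x|| > R, scale = R/||x|| = 3/9.523496 = 0.31501, proj(x) = scale * x
proj(x) = [-2.46782, 0.624444, -0.021893, -1.587272]
Step 3: Dot product.
a^T * proj(x) = 0*(-2.46782) - 1*0.624444 + 1*(-0.021893) - 4*(-1.587272) = 5.7028


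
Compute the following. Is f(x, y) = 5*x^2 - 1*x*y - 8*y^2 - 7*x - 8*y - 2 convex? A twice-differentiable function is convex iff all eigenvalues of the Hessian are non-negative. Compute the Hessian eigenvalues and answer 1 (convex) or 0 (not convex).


The Hessian of f(x,y) = 5*x^2 - 1*x*y - 8*y^2 - 7*x - 8*y - 2 is:
H = [[10, -1], [-1, -16]]
Trace = 10 - 16 = -6
Determinant = 10*-16 - (-1)^2 = -161
Discriminant = (-6)^2 - 4*-161 = 680.0
Eigenvalues: lambda_1 = -16.0384, lambda_2 = 10.0384
The function is not convex.

0


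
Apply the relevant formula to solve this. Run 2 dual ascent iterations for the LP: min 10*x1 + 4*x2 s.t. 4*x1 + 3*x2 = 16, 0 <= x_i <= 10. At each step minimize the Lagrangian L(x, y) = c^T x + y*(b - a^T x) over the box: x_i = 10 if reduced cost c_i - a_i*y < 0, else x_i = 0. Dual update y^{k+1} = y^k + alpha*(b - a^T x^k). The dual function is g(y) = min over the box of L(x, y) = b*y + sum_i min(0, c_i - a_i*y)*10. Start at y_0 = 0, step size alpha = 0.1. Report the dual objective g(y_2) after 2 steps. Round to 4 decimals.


Dual ascent for LP: min 10*x1 + 4*x2, 4*x1 + 3*x2 = 16, 0 <= x_i <= 10
Step 1: y^k = 0.0, reduced costs: (10.0, 4.0)
  x^k = (0.0, 0.0), subgradient = b - a^T x = 16.0
  y^{k+1} = 0.0 + 0.1*16.0 = 1.6
Step 2: y^k = 1.6, reduced costs: (3.6, -0.8)
  x^k = (0.0, 10.0), subgradient = b - a^T x = -14.0
  y^{k+1} = 1.6 + 0.1*-14.0 = 0.2
Dual objective at y_2 = 0.2: reduced costs (9.2, 3.4), box minimizer x = (0.0, 0.0)
g(y_2) = b*y + (c1 - a1*y)*x1 + (c2 - a2*y)*x2 = 16*0.2 + 9.2*0.0 + 3.4*0.0 = 3.2 + 0.0 + 0.0 = 3.2


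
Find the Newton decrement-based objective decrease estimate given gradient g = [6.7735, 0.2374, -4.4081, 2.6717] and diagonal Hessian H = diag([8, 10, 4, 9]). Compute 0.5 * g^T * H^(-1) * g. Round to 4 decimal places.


Step 1: H is diagonal, so H^(-1) * g = [0.8467, 0.0237, -1.102, 0.2969].
Step 2: g^T H^(-1) g = sum_i g_i^2 / H_ii
  = (6.7735)^2/8 + (0.2374)^2/10 + (-4.4081)^2/4 + (2.6717)^2/9
  = 5.735 + 0.0056 + 4.8578 + 0.7931 = 11.3916
Step 3: Objective decrease = 0.5 * g^T H^(-1) g = 5.6958


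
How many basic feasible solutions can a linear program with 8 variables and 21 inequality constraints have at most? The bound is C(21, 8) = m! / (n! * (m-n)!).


Each vertex corresponds to some choice of n active constraints out of m, so the number of vertices is at most C(m, n) = m! / (n!(m-n)!).
m = 21, n = 8
Numerator: 21 * 20 * 19 * 18 * 17 * 16 * 15 * 14
Denominator: 8! = 40320
C(21, 8) = 203490


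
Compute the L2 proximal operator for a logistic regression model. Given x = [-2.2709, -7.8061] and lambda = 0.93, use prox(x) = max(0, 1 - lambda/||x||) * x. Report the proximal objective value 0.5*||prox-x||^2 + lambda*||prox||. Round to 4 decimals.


Step 1: Compute ||x||.
||x|| = 8.1297
Step 2: Compute scaling factor.
scale = max(0, 1 - 0.93/8.1297) = 0.8856
Step 3: prox(x) = [-2.0111, -6.9131]
||prox(x)|| = 7.1997
Step 4: Proximal objective.
0.5*||prox-x||^2 = 0.4325
lambda*||prox|| = 6.6957
Total = 7.1282


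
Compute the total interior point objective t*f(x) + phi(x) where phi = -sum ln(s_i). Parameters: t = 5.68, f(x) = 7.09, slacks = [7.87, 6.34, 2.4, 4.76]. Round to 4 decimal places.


Step 1: Compute log-barrier.
ln values: [2.0631, 1.8469, 0.8755, 1.5602]
phi = -(2.0631 + 1.8469 + 0.8755 + 1.5602) = -6.3457
Step 2: Compute augmented objective.
t*f(x) = 5.68*7.09 = 40.2712
Total = 40.2712 - 6.3457 = 33.9255


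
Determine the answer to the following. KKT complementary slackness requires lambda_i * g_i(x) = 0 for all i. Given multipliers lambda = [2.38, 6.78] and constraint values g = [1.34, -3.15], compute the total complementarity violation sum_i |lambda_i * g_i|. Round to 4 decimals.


KKT complementary slackness check:
lambda_1 * g_1 = 2.38 * 1.34 = 3.1892
lambda_2 * g_2 = 6.78 * -3.15 = -21.357
Total violation = 3.1892 + 21.357 = 24.5462


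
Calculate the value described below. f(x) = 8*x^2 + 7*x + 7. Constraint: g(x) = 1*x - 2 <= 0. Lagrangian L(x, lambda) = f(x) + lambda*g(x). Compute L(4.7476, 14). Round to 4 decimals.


Step 1: Evaluate f(x).
f(4.7476) = 8*4.7476^2 + 7*4.7476 + 7 = 220.5508
Step 2: Evaluate g(x).
g(4.7476) = 1*4.7476 - 2 = 2.7476
Step 3: Compute Lagrangian.
L = 220.5508 + 14*2.7476 = 259.0172


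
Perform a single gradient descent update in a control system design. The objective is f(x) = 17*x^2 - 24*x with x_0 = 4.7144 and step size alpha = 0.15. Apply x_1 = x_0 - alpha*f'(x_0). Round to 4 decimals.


We compute the gradient at x_0 and apply the update.
f'(x) = 34*x - 24
f'(4.7144) = 34*4.7144 - 24 = 136.2896
x_1 = 4.7144 - 0.15*136.2896 = -15.729


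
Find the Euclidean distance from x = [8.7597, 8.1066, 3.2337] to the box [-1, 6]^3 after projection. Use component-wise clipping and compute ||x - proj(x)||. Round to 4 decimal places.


Project each component onto [-1, 6].
clip(8.7597) = 6.0, clip(8.1066) = 6.0, clip(3.2337) = 3.2337
Projection = [6.0, 6.0, 3.2337]
Squared diffs: [7.6159, 4.4378, 0.0]
Distance = sqrt(12.0537) = 3.4718


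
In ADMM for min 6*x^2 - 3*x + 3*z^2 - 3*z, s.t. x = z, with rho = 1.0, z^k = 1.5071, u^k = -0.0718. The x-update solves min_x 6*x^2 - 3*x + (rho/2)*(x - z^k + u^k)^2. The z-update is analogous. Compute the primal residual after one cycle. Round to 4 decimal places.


ADMM iteration with rho = 1.0, z^k = 1.5071, u^k = -0.0718
Step 1: x-update.
Minimize 6*x^2 - 3*x + (1.0/2)*(x - 1.5071 - 0.0718)^2
FOC: (2*6 + 1.0)*x = 3 + 1.0*(1.5071 + 0.0718)
x^{k+1} = 0.3522
Step 2: z-update.
Minimize 3*z^2 - 3*z + (1.0/2)*(0.3522 - z - 0.0718)^2
FOC: (2*3 + 1.0)*z = 3 + 1.0*(0.3522 - 0.0718)
z^{k+1} = 0.4686
Step 3: u-update.
u^{k+1} = -0.0718 + 0.3522 - 0.4686 = -0.1882
Step 4: Primal residual = |0.3522 - 0.4686| = 0.1164


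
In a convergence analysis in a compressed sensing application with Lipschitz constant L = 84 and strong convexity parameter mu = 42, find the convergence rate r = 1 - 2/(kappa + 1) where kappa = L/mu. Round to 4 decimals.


Step 1: Compute the condition number.
kappa = L/mu = 84/42 = 2.0
Step 2: Compute the convergence rate.
r = 1 - 2/(kappa + 1) = 1 - 2*mu/(L + mu) = (L - mu)/(L + mu) = 42/126 = 0.3333


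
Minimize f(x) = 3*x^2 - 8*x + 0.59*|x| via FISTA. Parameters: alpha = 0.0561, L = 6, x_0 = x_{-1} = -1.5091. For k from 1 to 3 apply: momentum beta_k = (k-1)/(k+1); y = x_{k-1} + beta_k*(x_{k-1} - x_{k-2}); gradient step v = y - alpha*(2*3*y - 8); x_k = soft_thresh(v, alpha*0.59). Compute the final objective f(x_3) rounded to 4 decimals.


FISTA on f(x) = 3*x^2 - 8*x + 0.59*|x|
L = 6, alpha = 0.0561
Iteration 1: beta = 0.0, y = -1.5091 + 0.0*(-1.5091 + 1.5091) = -1.5091
  grad(y) = -17.0546, v = y - alpha*grad = -0.5523
  prox(v) = soft_thresh(-0.5523, 0.0331) = -0.5192
Iteration 2: beta = 0.3333, y = -0.5192 + 0.3333*(-0.5192 + 1.5091) = -0.1893
  grad(y) = -9.1357, v = y - alpha*grad = 0.3232
  prox(v) = soft_thresh(0.3232, 0.0331) = 0.2901
Iteration 3: beta = 0.5, y = 0.2901 + 0.5*(0.2901 + 0.5192) = 0.6948
  grad(y) = -3.8311, v = y - alpha*grad = 0.9097
  prox(v) = soft_thresh(0.9097, 0.0331) = 0.8766
f(x_3) = 3*0.8766^2 - 8*0.8766 + 0.59*|0.8766| = -4.1904


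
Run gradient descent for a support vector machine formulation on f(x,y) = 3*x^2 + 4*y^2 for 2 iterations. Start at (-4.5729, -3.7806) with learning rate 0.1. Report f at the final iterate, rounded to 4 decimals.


Gradient descent on f(x,y) = 3*x^2 + 4*y^2.
Starting point: (-4.5729, -3.7806), alpha = 0.1
Step 1: grad_x = 2*3*-4.5729 = -27.4374, grad_y = 2*4*-3.7806 = -30.2448
  x_1 = -4.5729 - 0.1*-27.4374 = -1.8292
  y_1 = -3.7806 - 0.1*-30.2448 = -0.7561
Step 2: grad_x = 2*3*-1.8292 = -10.975, grad_y = 2*4*-0.7561 = -6.049
  x_2 = -1.8292 - 0.1*-10.975 = -0.7317
  y_2 = -0.7561 - 0.1*-6.049 = -0.1512
f(-0.7317, -0.1512) = 3*(-0.7317)^2 + 4*(-0.1512)^2 = 1.6975


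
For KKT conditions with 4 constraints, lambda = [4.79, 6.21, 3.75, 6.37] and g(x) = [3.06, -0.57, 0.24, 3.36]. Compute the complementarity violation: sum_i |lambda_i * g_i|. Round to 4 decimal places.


KKT complementary slackness check:
lambda_1 * g_1 = 4.79 * 3.06 = 14.6574
lambda_2 * g_2 = 6.21 * -0.57 = -3.5397
lambda_3 * g_3 = 3.75 * 0.24 = 0.9
lambda_4 * g_4 = 6.37 * 3.36 = 21.4032
Total violation = 14.6574 + 3.5397 + 0.9 + 21.4032 = 40.5003


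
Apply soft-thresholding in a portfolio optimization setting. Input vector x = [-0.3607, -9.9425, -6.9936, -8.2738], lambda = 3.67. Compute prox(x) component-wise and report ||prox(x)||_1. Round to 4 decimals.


Soft-thresholding with lambda = 3.67:
prox(-0.3607) = sign(-0.3607)*max(|-0.3607| - 3.67, 0) = 0.0
prox(-9.9425) = sign(-9.9425)*max(|-9.9425| - 3.67, 0) = -6.2725
prox(-6.9936) = sign(-6.9936)*max(|-6.9936| - 3.67, 0) = -3.3236
prox(-8.2738) = sign(-8.2738)*max(|-8.2738| - 3.67, 0) = -4.6038
prox(x) = [0.0, -6.2725, -3.3236, -4.6038]
||prox(x)||_1 = 0.0 + 6.2725 + 3.3236 + 4.6038 = 14.1999


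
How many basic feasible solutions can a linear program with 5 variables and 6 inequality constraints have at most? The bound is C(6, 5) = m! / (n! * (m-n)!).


Each vertex corresponds to some choice of n active constraints out of m, so the number of vertices is at most C(m, n) = m! / (n!(m-n)!).
m = 6, n = 5
Numerator: 6 * 5 * 4 * 3 * 2
Denominator: 5! = 120
C(6, 5) = 6


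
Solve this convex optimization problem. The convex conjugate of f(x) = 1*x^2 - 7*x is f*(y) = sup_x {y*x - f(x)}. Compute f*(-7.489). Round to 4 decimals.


f*(y) = sup_x {y*x - a*x^2 - b*x} = sup_x {(y-b)*x - a*x^2}
FOC: (y - b) - 2a*x = 0 => x* = (y - b)/(2a)
x* = (-7.489 + 7)/(2*1) = -0.2445
f*(-7.489) = (y-b)^2/(4a) = (-7.489 + 7)^2/(4*1)
= 0.2391/4 = 0.0598


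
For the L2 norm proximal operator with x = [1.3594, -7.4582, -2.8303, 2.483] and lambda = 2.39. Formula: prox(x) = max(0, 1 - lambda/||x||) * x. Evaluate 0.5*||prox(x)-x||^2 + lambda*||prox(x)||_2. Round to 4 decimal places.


Step 1: Compute ||x||.
||x|| = 8.4645
Step 2: Compute scaling factor.
scale = max(0, 1 - 2.39/8.4645) = 0.7176
Step 3: prox(x) = [0.9756, -5.3523, -2.0312, 1.7819]
||prox(x)|| = 6.0745
Step 4: Proximal objective.
0.5*||prox-x||^2 = 2.8561
lambda*||prox|| = 14.5181
Total = 17.3742


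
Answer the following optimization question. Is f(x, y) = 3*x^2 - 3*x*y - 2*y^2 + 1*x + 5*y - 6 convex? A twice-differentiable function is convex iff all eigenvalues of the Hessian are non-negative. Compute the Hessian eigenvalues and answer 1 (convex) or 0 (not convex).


The Hessian of f(x,y) = 3*x^2 - 3*x*y - 2*y^2 + 1*x + 5*y - 6 is:
H = [[6, -3], [-3, -4]]
Trace = 6 - 4 = 2
Determinant = 6*-4 - (-3)^2 = -33
Discriminant = (2)^2 - 4*-33 = 136.0
Eigenvalues: lambda_1 = -4.831, lambda_2 = 6.831
The function is not convex.

0


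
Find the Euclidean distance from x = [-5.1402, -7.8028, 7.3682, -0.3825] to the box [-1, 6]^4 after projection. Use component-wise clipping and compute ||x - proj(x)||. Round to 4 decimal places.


Project each component onto [-1, 6].
clip(-5.1402) = -1.0, clip(-7.8028) = -1.0, clip(7.3682) = 6.0, clip(-0.3825) = -0.3825
Projection = [-1.0, -1.0, 6.0, -0.3825]
Squared diffs: [17.1413, 46.2781, 1.872, 0.0]
Distance = sqrt(65.2914) = 8.0803


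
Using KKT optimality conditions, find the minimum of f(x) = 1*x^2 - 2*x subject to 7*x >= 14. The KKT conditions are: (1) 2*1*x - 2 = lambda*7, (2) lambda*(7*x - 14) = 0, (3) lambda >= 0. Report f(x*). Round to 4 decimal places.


Step 1: Try lambda = 0 (constraint inactive).
x_unc = 2/(2*1) = 1.0
Check: 7*1.0 = 7.0 < 14 -- violated!
Step 2: Constraint must be active: 7*x = 14
x* = 14/7 = 2.0
lambda = (2*1*2.0 - 2)/7 = 0.2857
Step 3: Compute optimal value.
f(x*) = 1*2.0^2 - 2*2.0 = 0.0


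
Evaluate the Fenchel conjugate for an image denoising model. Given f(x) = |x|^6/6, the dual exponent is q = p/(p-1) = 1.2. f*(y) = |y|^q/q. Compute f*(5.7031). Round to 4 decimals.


The conjugate exponent q satisfies 1/p + 1/q = 1.
p = 6, so q = 6/(6 - 1) = 1.2
|y|^q = 5.7031^1.2 = 8.0785
f*(5.7031) = 8.0785 / 1.2 = 6.7321


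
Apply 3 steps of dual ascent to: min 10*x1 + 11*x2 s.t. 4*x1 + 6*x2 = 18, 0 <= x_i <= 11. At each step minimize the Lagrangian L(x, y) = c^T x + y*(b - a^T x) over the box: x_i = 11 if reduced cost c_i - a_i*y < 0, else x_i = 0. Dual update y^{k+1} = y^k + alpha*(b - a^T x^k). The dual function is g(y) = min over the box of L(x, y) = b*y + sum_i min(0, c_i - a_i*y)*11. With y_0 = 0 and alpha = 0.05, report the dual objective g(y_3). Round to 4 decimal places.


Dual ascent for LP: min 10*x1 + 11*x2, 4*x1 + 6*x2 = 18, 0 <= x_i <= 11
Step 1: y^k = 0.0, reduced costs: (10.0, 11.0)
  x^k = (0.0, 0.0), subgradient = b - a^T x = 18.0
  y^{k+1} = 0.0 + 0.05*18.0 = 0.9
Step 2: y^k = 0.9, reduced costs: (6.4, 5.6)
  x^k = (0.0, 0.0), subgradient = b - a^T x = 18.0
  y^{k+1} = 0.9 + 0.05*18.0 = 1.8
Step 3: y^k = 1.8, reduced costs: (2.8, 0.2)
  x^k = (0.0, 0.0), subgradient = b - a^T x = 18.0
  y^{k+1} = 1.8 + 0.05*18.0 = 2.7
Dual objective at y_3 = 2.7: reduced costs (-0.8, -5.2), box minimizer x = (11.0, 11.0)
g(y_3) = b*y + (c1 - a1*y)*x1 + (c2 - a2*y)*x2 = 18*2.7 + (-0.8)*11.0 + (-5.2)*11.0 = 48.6 - 8.8 - 57.2 = -17.4


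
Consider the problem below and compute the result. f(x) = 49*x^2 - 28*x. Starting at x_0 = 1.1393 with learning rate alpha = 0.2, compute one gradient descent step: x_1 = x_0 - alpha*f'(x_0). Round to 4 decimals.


We compute the gradient at x_0 and apply the update.
f'(x) = 98*x - 28
f'(1.1393) = 98*1.1393 - 28 = 83.6514
x_1 = 1.1393 - 0.2*83.6514 = -15.591


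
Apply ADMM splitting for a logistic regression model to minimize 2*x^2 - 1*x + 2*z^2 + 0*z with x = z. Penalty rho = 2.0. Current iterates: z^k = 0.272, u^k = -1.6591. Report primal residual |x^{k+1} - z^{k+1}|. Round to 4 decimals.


ADMM iteration with rho = 2.0, z^k = 0.272, u^k = -1.6591
Step 1: x-update.
Minimize 2*x^2 - 1*x + (2.0/2)*(x - 0.272 - 1.6591)^2
FOC: (2*2 + 2.0)*x = 1 + 2.0*(0.272 + 1.6591)
x^{k+1} = 0.8104
Step 2: z-update.
Minimize 2*z^2 + 0*z + (2.0/2)*(0.8104 - z - 1.6591)^2
FOC: (2*2 + 2.0)*z = 0 + 2.0*(0.8104 - 1.6591)
z^{k+1} = -0.2829
Step 3: u-update.
u^{k+1} = -1.6591 + 0.8104 + 0.2829 = -0.5658
Step 4: Primal residual = |0.8104 + 0.2829| = 1.0933


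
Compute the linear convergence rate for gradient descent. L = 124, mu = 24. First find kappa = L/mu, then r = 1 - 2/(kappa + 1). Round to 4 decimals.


Step 1: Compute the condition number.
kappa = L/mu = 124/24 = 5.1667
Step 2: Compute the convergence rate.
r = 1 - 2/(kappa + 1) = 1 - 2*mu/(L + mu) = (L - mu)/(L + mu) = 100/148 = 0.6757


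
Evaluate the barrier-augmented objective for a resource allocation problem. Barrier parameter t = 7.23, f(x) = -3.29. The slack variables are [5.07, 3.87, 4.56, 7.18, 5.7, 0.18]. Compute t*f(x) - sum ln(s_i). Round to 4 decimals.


Step 1: Compute log-barrier.
ln values: [1.6233, 1.3533, 1.5173, 1.9713, 1.7405, -1.7148]
phi = -(1.6233 + 1.3533 + 1.5173 + 1.9713 + 1.7405 - 1.7148) = -6.4909
Step 2: Compute augmented objective.
t*f(x) = 7.23*-3.29 = -23.7867
Total = -23.7867 - 6.4909 = -30.2776


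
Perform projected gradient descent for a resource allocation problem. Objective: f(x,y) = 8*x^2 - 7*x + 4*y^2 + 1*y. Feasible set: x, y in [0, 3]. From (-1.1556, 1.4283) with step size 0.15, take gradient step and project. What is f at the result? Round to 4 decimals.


Step 1: Compute gradient at (-1.1556, 1.4283).
grad_x = 2*8*-1.1556 - 7 = -25.4896
grad_y = 2*4*1.4283 + 1 = 12.4264
Step 2: Gradient step.
x_raw = -1.1556 - 0.15*-25.4896 = 2.6678
y_raw = 1.4283 - 0.15*12.4264 = -0.4357
Step 3: Project onto [0, 3].
x_proj = clip(2.6678) = 2.6678
y_proj = clip(-0.4357) = 0.0
Step 4: Evaluate f.
f(2.6678, 0.0) = 38.2641


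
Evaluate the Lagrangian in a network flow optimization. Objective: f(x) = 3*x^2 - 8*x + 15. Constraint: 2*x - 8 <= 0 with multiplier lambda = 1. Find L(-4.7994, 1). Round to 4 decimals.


Step 1: Evaluate f(x).
f(-4.7994) = 3*(-4.7994)^2 - 8*(-4.7994) + 15 = 122.4979
Step 2: Evaluate g(x).
g(-4.7994) = 2*-4.7994 - 8 = -17.5988
Step 3: Compute Lagrangian.
L = 122.4979 + 1*-17.5988 = 104.8991


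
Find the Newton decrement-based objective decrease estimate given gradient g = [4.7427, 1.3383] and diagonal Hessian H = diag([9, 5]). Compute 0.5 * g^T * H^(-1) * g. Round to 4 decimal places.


Step 1: H is diagonal, so H^(-1) * g = [0.527, 0.2677].
Step 2: g^T H^(-1) g = sum_i g_i^2 / H_ii
  = (4.7427)^2/9 + (1.3383)^2/5
  = 2.4992 + 0.3582 = 2.8575
Step 3: Objective decrease = 0.5 * g^T H^(-1) g = 1.4287


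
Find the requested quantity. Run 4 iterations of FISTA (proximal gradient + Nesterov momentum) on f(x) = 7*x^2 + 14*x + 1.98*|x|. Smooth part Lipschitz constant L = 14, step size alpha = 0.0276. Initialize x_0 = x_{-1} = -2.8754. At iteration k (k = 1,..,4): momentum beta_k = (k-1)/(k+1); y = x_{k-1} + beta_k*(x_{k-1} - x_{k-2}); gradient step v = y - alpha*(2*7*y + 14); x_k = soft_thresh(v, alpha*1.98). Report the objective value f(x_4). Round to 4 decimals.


FISTA on f(x) = 7*x^2 + 14*x + 1.98*|x|
L = 14, alpha = 0.0276
Iteration 1: beta = 0.0, y = -2.8754 + 0.0*(-2.8754 + 2.8754) = -2.8754
  grad(y) = -26.2556, v = y - alpha*grad = -2.1507
  prox(v) = soft_thresh(-2.1507, 0.0546) = -2.0961
Iteration 2: beta = 0.3333, y = -2.0961 + 0.3333*(-2.0961 + 2.8754) = -1.8363
  grad(y) = -11.7086, v = y - alpha*grad = -1.5132
  prox(v) = soft_thresh(-1.5132, 0.0546) = -1.4585
Iteration 3: beta = 0.5, y = -1.4585 + 0.5*(-1.4585 + 2.0961) = -1.1397
  grad(y) = -1.9563, v = y - alpha*grad = -1.0857
  prox(v) = soft_thresh(-1.0857, 0.0546) = -1.0311
Iteration 4: beta = 0.6, y = -1.0311 + 0.6*(-1.0311 + 1.4585) = -0.7746
  grad(y) = 3.1551, v = y - alpha*grad = -0.8617
  prox(v) = soft_thresh(-0.8617, 0.0546) = -0.8071
f(x_4) = 7*(-0.8071)^2 + 14*(-0.8071) + 1.98*|-0.8071| = -5.1414


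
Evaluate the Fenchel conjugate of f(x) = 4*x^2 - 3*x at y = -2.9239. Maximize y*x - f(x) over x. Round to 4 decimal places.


f*(y) = sup_x {y*x - a*x^2 - b*x} = sup_x {(y-b)*x - a*x^2}
FOC: (y - b) - 2a*x = 0 => x* = (y - b)/(2a)
x* = (-2.9239 + 3)/(2*4) = 0.0095
f*(-2.9239) = (y-b)^2/(4a) = (-2.9239 + 3)^2/(4*4)
= 0.0058/16 = 0.0004


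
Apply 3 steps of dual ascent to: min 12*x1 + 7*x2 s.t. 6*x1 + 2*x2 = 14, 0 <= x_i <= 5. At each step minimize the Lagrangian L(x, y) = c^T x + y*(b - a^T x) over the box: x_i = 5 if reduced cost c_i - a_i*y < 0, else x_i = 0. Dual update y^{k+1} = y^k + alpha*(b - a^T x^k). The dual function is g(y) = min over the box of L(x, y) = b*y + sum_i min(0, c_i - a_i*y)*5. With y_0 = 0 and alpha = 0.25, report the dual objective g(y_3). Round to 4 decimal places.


Dual ascent for LP: min 12*x1 + 7*x2, 6*x1 + 2*x2 = 14, 0 <= x_i <= 5
Step 1: y^k = 0.0, reduced costs: (12.0, 7.0)
  x^k = (0.0, 0.0), subgradient = b - a^T x = 14.0
  y^{k+1} = 0.0 + 0.25*14.0 = 3.5
Step 2: y^k = 3.5, reduced costs: (-9.0, 0.0)
  x^k = (5.0, 0.0), subgradient = b - a^T x = -16.0
  y^{k+1} = 3.5 + 0.25*-16.0 = -0.5
Step 3: y^k = -0.5, reduced costs: (15.0, 8.0)
  x^k = (0.0, 0.0), subgradient = b - a^T x = 14.0
  y^{k+1} = -0.5 + 0.25*14.0 = 3.0
Dual objective at y_3 = 3.0: reduced costs (-6.0, 1.0), box minimizer x = (5.0, 0.0)
g(y_3) = b*y + (c1 - a1*y)*x1 + (c2 - a2*y)*x2 = 14*3.0 + (-6.0)*5.0 + 1.0*0.0 = 42.0 - 30.0 + 0.0 = 12.0


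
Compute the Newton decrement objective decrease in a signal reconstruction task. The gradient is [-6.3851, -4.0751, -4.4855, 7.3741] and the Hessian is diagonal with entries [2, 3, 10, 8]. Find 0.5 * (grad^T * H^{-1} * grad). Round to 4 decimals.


Step 1: H is diagonal, so H^(-1) * g = [-3.1926, -1.3584, -0.4486, 0.9218].
Step 2: g^T H^(-1) g = sum_i g_i^2 / H_ii
  = (-6.3851)^2/2 + (-4.0751)^2/3 + (-4.4855)^2/10 + (7.3741)^2/8
  = 20.3848 + 5.5355 + 2.012 + 6.7972 = 34.7294
Step 3: Objective decrease = 0.5 * g^T H^(-1) g = 17.3647


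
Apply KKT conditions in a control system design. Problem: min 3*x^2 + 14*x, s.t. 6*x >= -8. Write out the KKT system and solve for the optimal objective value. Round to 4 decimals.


Step 1: Try lambda = 0 (constraint inactive).
x_unc = -14/(2*3) = -2.3333
Check: 6*-2.3333 = -13.9998 < -8 -- violated!
Step 2: Constraint must be active: 6*x = -8
x* = -8/6 = -4/3 = -1.3333 (rounded; the exact value -4/3 is used below)
lambda = (2*3*(-4/3) + 14)/6 = 1.0
Step 3: Compute optimal value.
f(x*) = 3*(-4/3)^2 + 14*(-4/3) = -13.3333


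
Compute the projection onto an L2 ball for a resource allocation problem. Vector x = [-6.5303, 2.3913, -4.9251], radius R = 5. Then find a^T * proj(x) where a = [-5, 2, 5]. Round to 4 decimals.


Step 1: Compute ||x|| (intermediates to 6 decimals).
||x|| = sqrt((-6.5303)^2 + 2.3913^2 + (-4.9251)^2) = 8.521722
Step 2: Project.
Since ||x|| > R, scale = R/||x|| = 5/8.521722 = 0.586736, proj(x) = scale * x
proj(x) = [-3.831562, 1.403062, -2.889733]
Step 3: Dot product.
a^T * proj(x) = -5*(-3.831562) + 2*1.403062 + 5*(-2.889733) = 7.5153


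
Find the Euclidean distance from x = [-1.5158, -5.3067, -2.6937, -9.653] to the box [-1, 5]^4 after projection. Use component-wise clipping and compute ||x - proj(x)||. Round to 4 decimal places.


Project each component onto [-1, 5].
clip(-1.5158) = -1.0, clip(-5.3067) = -1.0, clip(-2.6937) = -1.0, clip(-9.653) = -1.0
Projection = [-1.0, -1.0, -1.0, -1.0]
Squared diffs: [0.266, 18.5477, 2.8686, 74.8744]
Distance = sqrt(96.5567) = 9.8263


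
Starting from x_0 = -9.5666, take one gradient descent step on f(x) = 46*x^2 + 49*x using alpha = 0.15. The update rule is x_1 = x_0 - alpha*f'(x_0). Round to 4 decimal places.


We compute the gradient at x_0 and apply the update.
f'(x) = 92*x + 49
f'(-9.5666) = 92*-9.5666 + 49 = -831.1272
x_1 = -9.5666 - 0.15*-831.1272 = 115.1025


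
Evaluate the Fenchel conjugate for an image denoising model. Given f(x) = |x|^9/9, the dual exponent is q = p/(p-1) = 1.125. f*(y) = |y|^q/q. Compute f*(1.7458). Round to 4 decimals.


The conjugate exponent q satisfies 1/p + 1/q = 1.
p = 9, so q = 9/(9 - 1) = 1.125
|y|^q = 1.7458^1.125 = 1.8717
f*(1.7458) = 1.8717 / 1.125 = 1.6638


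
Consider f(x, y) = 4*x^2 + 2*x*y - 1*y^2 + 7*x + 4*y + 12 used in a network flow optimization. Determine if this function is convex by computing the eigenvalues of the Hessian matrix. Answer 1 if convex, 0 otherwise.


The Hessian of f(x,y) = 4*x^2 + 2*x*y - 1*y^2 + 7*x + 4*y + 12 is:
H = [[8, 2], [2, -2]]
Trace = 8 - 2 = 6
Determinant = 8*-2 - (2)^2 = -20
Discriminant = (6)^2 - 4*-20 = 116.0
Eigenvalues: lambda_1 = -2.3852, lambda_2 = 8.3852
The function is not convex.

0


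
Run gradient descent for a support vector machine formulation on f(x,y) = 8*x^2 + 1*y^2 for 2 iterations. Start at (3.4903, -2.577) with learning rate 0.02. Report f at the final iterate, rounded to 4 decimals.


Gradient descent on f(x,y) = 8*x^2 + 1*y^2.
Starting point: (3.4903, -2.577), alpha = 0.02
Step 1: grad_x = 2*8*3.4903 = 55.8448, grad_y = 2*1*-2.577 = -5.154
  x_1 = 3.4903 - 0.02*55.8448 = 2.3734
  y_1 = -2.577 - 0.02*-5.154 = -2.4739
Step 2: grad_x = 2*8*2.3734 = 37.9745, grad_y = 2*1*-2.4739 = -4.9478
  x_2 = 2.3734 - 0.02*37.9745 = 1.6139
  y_2 = -2.4739 - 0.02*-4.9478 = -2.375
f(1.6139, -2.375) = 8*1.6139^2 + 1*(-2.375)^2 = 26.4782


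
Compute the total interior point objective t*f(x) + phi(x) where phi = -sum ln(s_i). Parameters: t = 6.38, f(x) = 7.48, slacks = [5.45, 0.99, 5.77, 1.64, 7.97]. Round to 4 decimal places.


Step 1: Compute log-barrier.
ln values: [1.6956, -0.0101, 1.7527, 0.4947, 2.0757]
phi = -(1.6956 - 0.0101 + 1.7527 + 0.4947 + 2.0757) = -6.0086
Step 2: Compute augmented objective.
t*f(x) = 6.38*7.48 = 47.7224
Total = 47.7224 - 6.0086 = 41.7138


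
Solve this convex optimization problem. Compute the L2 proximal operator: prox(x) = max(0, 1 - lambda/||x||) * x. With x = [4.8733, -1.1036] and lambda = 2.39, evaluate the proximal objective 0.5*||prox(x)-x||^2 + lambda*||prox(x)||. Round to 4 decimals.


Step 1: Compute ||x||.
||x|| = 4.9967
Step 2: Compute scaling factor.
scale = max(0, 1 - 2.39/4.9967) = 0.5217
Step 3: prox(x) = [2.5423, -0.5757]
||prox(x)|| = 2.6067
Step 4: Proximal objective.
0.5*||prox-x||^2 = 2.8561
lambda*||prox|| = 6.23
Total = 9.0861


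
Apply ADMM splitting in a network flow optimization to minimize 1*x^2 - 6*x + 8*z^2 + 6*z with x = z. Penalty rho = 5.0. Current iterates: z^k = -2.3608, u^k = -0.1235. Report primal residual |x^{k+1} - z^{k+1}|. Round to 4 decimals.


ADMM iteration with rho = 5.0, z^k = -2.3608, u^k = -0.1235
Step 1: x-update.
Minimize 1*x^2 - 6*x + (5.0/2)*(x + 2.3608 - 0.1235)^2
FOC: (2*1 + 5.0)*x = 6 + 5.0*(-2.3608 + 0.1235)
x^{k+1} = -0.7409
Step 2: z-update.
Minimize 8*z^2 + 6*z + (5.0/2)*(-0.7409 - z - 0.1235)^2
FOC: (2*8 + 5.0)*z = -6 + 5.0*(-0.7409 - 0.1235)
z^{k+1} = -0.4915
Step 3: u-update.
u^{k+1} = -0.1235 - 0.7409 + 0.4915 = -0.3729
Step 4: Primal residual = |-0.7409 + 0.4915| = 0.2494


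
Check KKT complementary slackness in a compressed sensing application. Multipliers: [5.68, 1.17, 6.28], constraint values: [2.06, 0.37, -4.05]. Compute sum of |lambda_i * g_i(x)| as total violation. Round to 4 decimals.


KKT complementary slackness check:
lambda_1 * g_1 = 5.68 * 2.06 = 11.7008
lambda_2 * g_2 = 1.17 * 0.37 = 0.4329
lambda_3 * g_3 = 6.28 * -4.05 = -25.434
Total violation = 11.7008 + 0.4329 + 25.434 = 37.5677


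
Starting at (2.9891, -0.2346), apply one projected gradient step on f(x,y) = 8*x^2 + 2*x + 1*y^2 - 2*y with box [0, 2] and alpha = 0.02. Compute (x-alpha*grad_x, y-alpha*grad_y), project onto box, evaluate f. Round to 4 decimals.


Step 1: Compute gradient at (2.9891, -0.2346).
grad_x = 2*8*2.9891 + 2 = 49.8256
grad_y = 2*1*-0.2346 - 2 = -2.4692
Step 2: Gradient step.
x_raw = 2.9891 - 0.02*49.8256 = 1.9926
y_raw = -0.2346 - 0.02*-2.4692 = -0.1852
Step 3: Project onto [0, 2].
x_proj = clip(1.9926) = 1.9926
y_proj = clip(-0.1852) = 0.0
Step 4: Evaluate f.
f(1.9926, 0.0) = 35.7484


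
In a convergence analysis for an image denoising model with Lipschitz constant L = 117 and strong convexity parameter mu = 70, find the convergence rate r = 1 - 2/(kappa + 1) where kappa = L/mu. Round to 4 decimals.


Step 1: Compute the condition number.
kappa = L/mu = 117/70 = 1.6714
Step 2: Compute the convergence rate.
r = 1 - 2/(kappa + 1) = 1 - 2*mu/(L + mu) = (L - mu)/(L + mu) = 47/187 = 0.2513
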